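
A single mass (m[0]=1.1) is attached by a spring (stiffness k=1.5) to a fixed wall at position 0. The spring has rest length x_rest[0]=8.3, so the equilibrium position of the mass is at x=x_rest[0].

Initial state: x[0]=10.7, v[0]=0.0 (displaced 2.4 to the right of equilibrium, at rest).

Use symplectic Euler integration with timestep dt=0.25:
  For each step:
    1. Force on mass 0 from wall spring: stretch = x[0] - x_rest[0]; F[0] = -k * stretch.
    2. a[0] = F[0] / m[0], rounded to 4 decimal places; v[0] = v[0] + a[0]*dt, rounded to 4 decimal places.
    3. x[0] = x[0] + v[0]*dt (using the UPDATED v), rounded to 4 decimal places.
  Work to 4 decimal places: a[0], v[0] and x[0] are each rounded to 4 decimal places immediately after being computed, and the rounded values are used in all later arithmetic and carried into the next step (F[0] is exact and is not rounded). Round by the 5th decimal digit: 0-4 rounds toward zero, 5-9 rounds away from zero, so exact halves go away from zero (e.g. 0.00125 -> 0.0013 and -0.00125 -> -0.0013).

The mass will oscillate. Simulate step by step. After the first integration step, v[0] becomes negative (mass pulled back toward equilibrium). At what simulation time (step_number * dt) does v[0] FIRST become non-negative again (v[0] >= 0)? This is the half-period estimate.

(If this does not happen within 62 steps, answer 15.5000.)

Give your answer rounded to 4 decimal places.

Answer: 2.7500

Derivation:
Step 0: x=[10.7000] v=[0.0000]
Step 1: x=[10.4955] v=[-0.8182]
Step 2: x=[10.1038] v=[-1.5667]
Step 3: x=[9.5584] v=[-2.1816]
Step 4: x=[8.9058] v=[-2.6106]
Step 5: x=[8.2015] v=[-2.8171]
Step 6: x=[7.5056] v=[-2.7835]
Step 7: x=[6.8774] v=[-2.5127]
Step 8: x=[6.3705] v=[-2.0277]
Step 9: x=[6.0280] v=[-1.3699]
Step 10: x=[5.8792] v=[-0.5954]
Step 11: x=[5.9367] v=[0.2299]
First v>=0 after going negative at step 11, time=2.7500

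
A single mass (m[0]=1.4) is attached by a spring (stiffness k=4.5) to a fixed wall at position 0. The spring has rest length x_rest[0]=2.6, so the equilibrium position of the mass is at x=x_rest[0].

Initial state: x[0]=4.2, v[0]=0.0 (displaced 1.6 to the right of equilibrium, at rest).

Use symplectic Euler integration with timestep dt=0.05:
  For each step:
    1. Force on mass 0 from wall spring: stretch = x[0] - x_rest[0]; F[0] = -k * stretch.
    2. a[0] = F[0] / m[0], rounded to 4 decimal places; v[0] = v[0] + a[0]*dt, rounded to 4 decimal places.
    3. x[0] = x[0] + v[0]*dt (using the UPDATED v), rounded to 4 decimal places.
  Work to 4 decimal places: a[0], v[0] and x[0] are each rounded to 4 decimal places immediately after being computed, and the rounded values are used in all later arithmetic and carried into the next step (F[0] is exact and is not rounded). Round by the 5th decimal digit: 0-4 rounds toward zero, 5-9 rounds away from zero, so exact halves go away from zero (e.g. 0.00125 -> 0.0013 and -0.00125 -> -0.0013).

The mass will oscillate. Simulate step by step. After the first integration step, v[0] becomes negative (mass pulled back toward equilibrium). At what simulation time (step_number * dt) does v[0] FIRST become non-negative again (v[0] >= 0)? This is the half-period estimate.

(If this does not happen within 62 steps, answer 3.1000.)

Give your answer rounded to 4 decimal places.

Answer: 1.8000

Derivation:
Step 0: x=[4.2000] v=[0.0000]
Step 1: x=[4.1871] v=[-0.2571]
Step 2: x=[4.1615] v=[-0.5122]
Step 3: x=[4.1233] v=[-0.7632]
Step 4: x=[4.0729] v=[-1.0080]
Step 5: x=[4.0107] v=[-1.2447]
Step 6: x=[3.9371] v=[-1.4714]
Step 7: x=[3.8528] v=[-1.6863]
Step 8: x=[3.7584] v=[-1.8876]
Step 9: x=[3.6547] v=[-2.0738]
Step 10: x=[3.5425] v=[-2.2433]
Step 11: x=[3.4228] v=[-2.3948]
Step 12: x=[3.2965] v=[-2.5270]
Step 13: x=[3.1646] v=[-2.6389]
Step 14: x=[3.0281] v=[-2.7296]
Step 15: x=[2.8882] v=[-2.7984]
Step 16: x=[2.7460] v=[-2.8447]
Step 17: x=[2.6026] v=[-2.8682]
Step 18: x=[2.4592] v=[-2.8686]
Step 19: x=[2.3169] v=[-2.8460]
Step 20: x=[2.1769] v=[-2.8005]
Step 21: x=[2.0403] v=[-2.7325]
Step 22: x=[1.9082] v=[-2.6426]
Step 23: x=[1.7816] v=[-2.5314]
Step 24: x=[1.6616] v=[-2.3999]
Step 25: x=[1.5491] v=[-2.2491]
Step 26: x=[1.4451] v=[-2.0802]
Step 27: x=[1.3504] v=[-1.8946]
Step 28: x=[1.2657] v=[-1.6938]
Step 29: x=[1.1917] v=[-1.4794]
Step 30: x=[1.1290] v=[-1.2531]
Step 31: x=[1.0782] v=[-1.0167]
Step 32: x=[1.0396] v=[-0.7721]
Step 33: x=[1.0135] v=[-0.5213]
Step 34: x=[1.0002] v=[-0.2663]
Step 35: x=[0.9997] v=[-0.0092]
Step 36: x=[1.0121] v=[0.2480]
First v>=0 after going negative at step 36, time=1.8000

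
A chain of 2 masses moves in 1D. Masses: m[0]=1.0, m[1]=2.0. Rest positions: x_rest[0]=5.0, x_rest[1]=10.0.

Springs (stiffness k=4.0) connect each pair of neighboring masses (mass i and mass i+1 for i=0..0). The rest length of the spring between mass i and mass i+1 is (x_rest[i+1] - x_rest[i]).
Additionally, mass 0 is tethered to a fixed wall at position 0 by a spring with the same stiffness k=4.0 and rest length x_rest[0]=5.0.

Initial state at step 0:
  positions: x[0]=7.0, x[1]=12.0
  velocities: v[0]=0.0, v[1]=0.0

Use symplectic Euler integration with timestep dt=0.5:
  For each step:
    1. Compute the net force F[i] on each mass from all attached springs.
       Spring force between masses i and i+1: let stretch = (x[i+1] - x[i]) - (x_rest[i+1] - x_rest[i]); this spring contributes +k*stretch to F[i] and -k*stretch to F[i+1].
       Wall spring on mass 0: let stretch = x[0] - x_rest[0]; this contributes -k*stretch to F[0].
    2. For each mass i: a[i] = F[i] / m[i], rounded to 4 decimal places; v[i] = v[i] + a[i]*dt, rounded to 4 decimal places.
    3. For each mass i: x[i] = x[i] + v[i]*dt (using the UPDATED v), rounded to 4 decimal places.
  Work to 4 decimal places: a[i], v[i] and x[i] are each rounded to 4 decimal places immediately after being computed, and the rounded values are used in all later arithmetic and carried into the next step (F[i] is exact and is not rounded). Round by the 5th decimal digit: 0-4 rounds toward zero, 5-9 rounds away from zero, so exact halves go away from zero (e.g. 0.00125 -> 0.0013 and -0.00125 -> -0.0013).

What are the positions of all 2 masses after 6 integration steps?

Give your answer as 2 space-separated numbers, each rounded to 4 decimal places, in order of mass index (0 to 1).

Answer: 3.8750 7.6875

Derivation:
Step 0: x=[7.0000 12.0000] v=[0.0000 0.0000]
Step 1: x=[5.0000 12.0000] v=[-4.0000 0.0000]
Step 2: x=[5.0000 11.0000] v=[0.0000 -2.0000]
Step 3: x=[6.0000 9.5000] v=[2.0000 -3.0000]
Step 4: x=[4.5000 8.7500] v=[-3.0000 -1.5000]
Step 5: x=[2.7500 8.3750] v=[-3.5000 -0.7500]
Step 6: x=[3.8750 7.6875] v=[2.2500 -1.3750]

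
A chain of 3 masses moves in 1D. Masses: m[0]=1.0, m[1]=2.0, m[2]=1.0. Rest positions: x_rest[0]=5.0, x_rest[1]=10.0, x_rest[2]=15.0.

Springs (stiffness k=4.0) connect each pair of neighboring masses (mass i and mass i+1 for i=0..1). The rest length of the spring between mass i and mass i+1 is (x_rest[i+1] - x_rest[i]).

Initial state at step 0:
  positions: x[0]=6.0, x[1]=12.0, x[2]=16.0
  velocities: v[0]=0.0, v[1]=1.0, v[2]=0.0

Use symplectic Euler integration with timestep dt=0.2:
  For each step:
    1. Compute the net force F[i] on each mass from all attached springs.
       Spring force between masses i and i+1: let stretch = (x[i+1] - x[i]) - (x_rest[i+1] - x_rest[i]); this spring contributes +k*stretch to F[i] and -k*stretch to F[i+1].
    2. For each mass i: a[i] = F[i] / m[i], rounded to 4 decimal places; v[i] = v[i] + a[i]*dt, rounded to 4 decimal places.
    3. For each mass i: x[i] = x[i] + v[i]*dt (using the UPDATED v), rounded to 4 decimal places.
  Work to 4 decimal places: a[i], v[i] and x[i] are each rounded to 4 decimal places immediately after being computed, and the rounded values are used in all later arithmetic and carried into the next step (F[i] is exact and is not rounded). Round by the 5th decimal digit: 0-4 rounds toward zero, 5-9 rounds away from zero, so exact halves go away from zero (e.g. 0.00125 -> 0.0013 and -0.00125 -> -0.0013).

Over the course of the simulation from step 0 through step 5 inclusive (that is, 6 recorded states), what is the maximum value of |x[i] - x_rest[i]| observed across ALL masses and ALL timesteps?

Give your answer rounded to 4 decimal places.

Answer: 2.4713

Derivation:
Step 0: x=[6.0000 12.0000 16.0000] v=[0.0000 1.0000 0.0000]
Step 1: x=[6.1600 12.0400 16.1600] v=[0.8000 0.2000 0.8000]
Step 2: x=[6.4608 11.9392 16.4608] v=[1.5040 -0.5040 1.5040]
Step 3: x=[6.8381 11.7619 16.8381] v=[1.8867 -0.8867 1.8867]
Step 4: x=[7.2032 11.5968 17.2032] v=[1.8257 -0.8257 1.8257]
Step 5: x=[7.4713 11.5287 17.4713] v=[1.3406 -0.3406 1.3406]
Max displacement = 2.4713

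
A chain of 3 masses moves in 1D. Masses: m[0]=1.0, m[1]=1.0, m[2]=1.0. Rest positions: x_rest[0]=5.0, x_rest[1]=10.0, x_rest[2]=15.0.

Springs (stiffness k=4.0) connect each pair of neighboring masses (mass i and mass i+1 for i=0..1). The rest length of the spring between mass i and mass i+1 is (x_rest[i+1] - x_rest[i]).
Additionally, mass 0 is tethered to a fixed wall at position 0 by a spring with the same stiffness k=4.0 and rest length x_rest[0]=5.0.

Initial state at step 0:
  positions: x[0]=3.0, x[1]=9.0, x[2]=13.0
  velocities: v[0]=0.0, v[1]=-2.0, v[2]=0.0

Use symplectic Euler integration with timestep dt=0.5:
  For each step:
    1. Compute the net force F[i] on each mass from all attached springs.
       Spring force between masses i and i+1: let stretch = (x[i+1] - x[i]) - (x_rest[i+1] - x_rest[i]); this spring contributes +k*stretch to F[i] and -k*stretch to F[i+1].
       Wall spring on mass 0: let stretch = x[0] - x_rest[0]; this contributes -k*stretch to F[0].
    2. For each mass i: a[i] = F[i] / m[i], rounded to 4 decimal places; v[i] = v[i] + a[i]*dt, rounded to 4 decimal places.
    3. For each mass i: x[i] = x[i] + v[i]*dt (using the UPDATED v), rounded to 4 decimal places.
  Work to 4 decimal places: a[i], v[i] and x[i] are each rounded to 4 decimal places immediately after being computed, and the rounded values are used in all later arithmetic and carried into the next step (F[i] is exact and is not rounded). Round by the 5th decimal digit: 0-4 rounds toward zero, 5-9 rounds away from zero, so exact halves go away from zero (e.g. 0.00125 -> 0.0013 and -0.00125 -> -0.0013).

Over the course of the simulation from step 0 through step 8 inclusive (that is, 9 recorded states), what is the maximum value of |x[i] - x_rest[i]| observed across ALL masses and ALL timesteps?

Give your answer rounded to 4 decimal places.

Step 0: x=[3.0000 9.0000 13.0000] v=[0.0000 -2.0000 0.0000]
Step 1: x=[6.0000 6.0000 14.0000] v=[6.0000 -6.0000 2.0000]
Step 2: x=[3.0000 11.0000 12.0000] v=[-6.0000 10.0000 -4.0000]
Step 3: x=[5.0000 9.0000 14.0000] v=[4.0000 -4.0000 4.0000]
Step 4: x=[6.0000 8.0000 16.0000] v=[2.0000 -2.0000 4.0000]
Step 5: x=[3.0000 13.0000 15.0000] v=[-6.0000 10.0000 -2.0000]
Step 6: x=[7.0000 10.0000 17.0000] v=[8.0000 -6.0000 4.0000]
Step 7: x=[7.0000 11.0000 17.0000] v=[0.0000 2.0000 0.0000]
Step 8: x=[4.0000 14.0000 16.0000] v=[-6.0000 6.0000 -2.0000]
Max displacement = 4.0000

Answer: 4.0000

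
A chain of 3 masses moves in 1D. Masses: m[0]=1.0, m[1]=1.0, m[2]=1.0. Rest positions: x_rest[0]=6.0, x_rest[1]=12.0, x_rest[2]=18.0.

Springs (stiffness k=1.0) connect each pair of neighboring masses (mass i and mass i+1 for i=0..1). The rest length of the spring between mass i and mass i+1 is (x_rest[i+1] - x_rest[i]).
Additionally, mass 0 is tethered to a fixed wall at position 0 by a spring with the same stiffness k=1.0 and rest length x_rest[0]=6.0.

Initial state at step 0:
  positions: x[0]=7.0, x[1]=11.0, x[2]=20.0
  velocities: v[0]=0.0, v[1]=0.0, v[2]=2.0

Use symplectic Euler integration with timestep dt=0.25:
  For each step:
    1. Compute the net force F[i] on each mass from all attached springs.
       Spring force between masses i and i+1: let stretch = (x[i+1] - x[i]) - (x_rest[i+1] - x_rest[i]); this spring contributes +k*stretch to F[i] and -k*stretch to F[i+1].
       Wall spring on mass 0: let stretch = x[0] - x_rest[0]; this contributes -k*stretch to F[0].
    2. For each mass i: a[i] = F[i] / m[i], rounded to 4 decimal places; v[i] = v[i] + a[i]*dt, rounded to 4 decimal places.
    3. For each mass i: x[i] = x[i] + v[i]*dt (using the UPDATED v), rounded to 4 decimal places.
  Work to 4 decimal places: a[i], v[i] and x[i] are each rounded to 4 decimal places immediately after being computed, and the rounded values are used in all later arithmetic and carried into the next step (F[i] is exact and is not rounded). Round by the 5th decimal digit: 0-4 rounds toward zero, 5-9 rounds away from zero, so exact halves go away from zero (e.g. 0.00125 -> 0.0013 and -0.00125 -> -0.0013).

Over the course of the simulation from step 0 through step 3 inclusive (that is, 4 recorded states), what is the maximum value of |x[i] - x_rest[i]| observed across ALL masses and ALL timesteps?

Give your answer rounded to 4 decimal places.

Answer: 2.4375

Derivation:
Step 0: x=[7.0000 11.0000 20.0000] v=[0.0000 0.0000 2.0000]
Step 1: x=[6.8125 11.3125 20.3125] v=[-0.7500 1.2500 1.2500]
Step 2: x=[6.4805 11.9063 20.4375] v=[-1.3281 2.3750 0.5000]
Step 3: x=[6.0826 12.6942 20.4043] v=[-1.5918 3.1514 -0.1328]
Max displacement = 2.4375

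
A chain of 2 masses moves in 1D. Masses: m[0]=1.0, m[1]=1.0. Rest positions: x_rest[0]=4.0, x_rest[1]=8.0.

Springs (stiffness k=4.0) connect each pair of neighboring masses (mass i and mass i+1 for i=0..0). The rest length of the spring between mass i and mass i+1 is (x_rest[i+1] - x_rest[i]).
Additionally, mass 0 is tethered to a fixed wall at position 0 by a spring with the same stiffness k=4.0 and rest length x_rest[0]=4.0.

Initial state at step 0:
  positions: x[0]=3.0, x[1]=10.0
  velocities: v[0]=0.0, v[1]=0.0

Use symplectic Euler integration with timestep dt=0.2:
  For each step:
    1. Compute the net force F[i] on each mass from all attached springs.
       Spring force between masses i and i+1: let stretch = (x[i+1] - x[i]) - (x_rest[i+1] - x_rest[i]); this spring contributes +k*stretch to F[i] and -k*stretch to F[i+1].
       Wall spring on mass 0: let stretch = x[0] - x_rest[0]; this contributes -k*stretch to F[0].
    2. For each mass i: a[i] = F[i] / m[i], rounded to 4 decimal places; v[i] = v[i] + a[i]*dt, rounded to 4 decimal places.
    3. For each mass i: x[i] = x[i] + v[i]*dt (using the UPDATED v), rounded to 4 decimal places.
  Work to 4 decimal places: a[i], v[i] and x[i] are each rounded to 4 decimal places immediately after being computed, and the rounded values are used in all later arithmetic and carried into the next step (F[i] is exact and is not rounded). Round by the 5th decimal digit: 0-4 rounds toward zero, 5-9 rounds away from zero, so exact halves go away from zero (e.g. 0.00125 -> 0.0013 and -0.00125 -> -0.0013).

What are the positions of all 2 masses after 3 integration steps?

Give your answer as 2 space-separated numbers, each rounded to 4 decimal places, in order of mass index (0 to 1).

Answer: 5.5508 7.9423

Derivation:
Step 0: x=[3.0000 10.0000] v=[0.0000 0.0000]
Step 1: x=[3.6400 9.5200] v=[3.2000 -2.4000]
Step 2: x=[4.6384 8.7392] v=[4.9920 -3.9040]
Step 3: x=[5.5508 7.9423] v=[4.5619 -3.9846]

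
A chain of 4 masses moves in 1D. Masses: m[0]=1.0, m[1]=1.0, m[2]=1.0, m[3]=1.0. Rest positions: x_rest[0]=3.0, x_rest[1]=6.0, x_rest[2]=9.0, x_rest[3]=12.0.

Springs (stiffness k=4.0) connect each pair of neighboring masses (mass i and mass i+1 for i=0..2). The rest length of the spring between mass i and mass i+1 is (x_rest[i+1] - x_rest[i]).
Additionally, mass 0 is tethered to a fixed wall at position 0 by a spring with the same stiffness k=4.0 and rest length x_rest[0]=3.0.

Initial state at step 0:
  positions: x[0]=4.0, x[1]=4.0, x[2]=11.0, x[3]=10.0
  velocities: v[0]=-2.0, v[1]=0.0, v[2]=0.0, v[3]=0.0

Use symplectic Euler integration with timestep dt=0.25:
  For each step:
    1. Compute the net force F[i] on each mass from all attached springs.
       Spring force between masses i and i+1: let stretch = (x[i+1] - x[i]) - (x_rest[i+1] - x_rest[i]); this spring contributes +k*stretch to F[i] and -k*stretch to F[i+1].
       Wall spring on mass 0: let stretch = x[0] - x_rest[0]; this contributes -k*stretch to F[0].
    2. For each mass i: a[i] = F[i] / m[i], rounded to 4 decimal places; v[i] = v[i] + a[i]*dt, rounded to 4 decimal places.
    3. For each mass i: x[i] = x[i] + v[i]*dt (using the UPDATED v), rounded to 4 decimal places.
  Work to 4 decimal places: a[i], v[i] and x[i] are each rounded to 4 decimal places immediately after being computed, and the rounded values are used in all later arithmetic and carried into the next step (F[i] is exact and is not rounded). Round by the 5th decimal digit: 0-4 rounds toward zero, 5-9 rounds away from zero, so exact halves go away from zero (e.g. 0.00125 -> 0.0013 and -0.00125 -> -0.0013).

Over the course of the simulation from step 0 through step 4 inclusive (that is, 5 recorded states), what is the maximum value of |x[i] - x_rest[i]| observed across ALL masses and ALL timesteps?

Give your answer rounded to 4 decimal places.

Answer: 3.0312

Derivation:
Step 0: x=[4.0000 4.0000 11.0000 10.0000] v=[-2.0000 0.0000 0.0000 0.0000]
Step 1: x=[2.5000 5.7500 9.0000 11.0000] v=[-6.0000 7.0000 -8.0000 4.0000]
Step 2: x=[1.1875 7.5000 6.6875 12.2500] v=[-5.2500 7.0000 -9.2500 5.0000]
Step 3: x=[1.1563 7.4688 5.9688 12.8594] v=[-0.1250 -0.1250 -2.8750 2.4375]
Step 4: x=[2.4141 5.4844 7.3477 12.4961] v=[5.0312 -7.9375 5.5156 -1.4531]
Max displacement = 3.0312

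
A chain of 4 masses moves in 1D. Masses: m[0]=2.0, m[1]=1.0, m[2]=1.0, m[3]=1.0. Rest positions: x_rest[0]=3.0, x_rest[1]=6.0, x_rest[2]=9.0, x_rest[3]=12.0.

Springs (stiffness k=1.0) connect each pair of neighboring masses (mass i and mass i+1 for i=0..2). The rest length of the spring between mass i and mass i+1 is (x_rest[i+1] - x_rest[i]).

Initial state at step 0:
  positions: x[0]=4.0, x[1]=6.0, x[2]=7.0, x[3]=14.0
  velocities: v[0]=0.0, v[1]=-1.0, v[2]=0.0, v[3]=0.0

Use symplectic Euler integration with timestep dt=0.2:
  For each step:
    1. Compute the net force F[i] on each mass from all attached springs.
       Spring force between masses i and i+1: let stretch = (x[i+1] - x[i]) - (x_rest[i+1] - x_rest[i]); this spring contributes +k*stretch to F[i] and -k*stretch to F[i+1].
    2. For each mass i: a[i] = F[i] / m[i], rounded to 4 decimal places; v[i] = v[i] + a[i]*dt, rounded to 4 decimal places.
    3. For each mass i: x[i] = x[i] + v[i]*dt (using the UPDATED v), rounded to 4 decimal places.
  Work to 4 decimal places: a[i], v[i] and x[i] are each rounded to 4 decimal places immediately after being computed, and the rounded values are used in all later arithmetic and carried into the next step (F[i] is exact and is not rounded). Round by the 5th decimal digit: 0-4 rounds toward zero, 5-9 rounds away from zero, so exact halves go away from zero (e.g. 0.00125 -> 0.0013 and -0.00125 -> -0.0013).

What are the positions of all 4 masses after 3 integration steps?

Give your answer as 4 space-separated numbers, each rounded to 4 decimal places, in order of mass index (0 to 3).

Answer: 3.8626 5.2802 8.2766 13.1180

Derivation:
Step 0: x=[4.0000 6.0000 7.0000 14.0000] v=[0.0000 -1.0000 0.0000 0.0000]
Step 1: x=[3.9800 5.7600 7.2400 13.8400] v=[-0.1000 -1.2000 1.2000 -0.8000]
Step 2: x=[3.9356 5.5080 7.6848 13.5360] v=[-0.2220 -1.2600 2.2240 -1.5200]
Step 3: x=[3.8626 5.2802 8.2766 13.1180] v=[-0.3648 -1.1391 2.9589 -2.0902]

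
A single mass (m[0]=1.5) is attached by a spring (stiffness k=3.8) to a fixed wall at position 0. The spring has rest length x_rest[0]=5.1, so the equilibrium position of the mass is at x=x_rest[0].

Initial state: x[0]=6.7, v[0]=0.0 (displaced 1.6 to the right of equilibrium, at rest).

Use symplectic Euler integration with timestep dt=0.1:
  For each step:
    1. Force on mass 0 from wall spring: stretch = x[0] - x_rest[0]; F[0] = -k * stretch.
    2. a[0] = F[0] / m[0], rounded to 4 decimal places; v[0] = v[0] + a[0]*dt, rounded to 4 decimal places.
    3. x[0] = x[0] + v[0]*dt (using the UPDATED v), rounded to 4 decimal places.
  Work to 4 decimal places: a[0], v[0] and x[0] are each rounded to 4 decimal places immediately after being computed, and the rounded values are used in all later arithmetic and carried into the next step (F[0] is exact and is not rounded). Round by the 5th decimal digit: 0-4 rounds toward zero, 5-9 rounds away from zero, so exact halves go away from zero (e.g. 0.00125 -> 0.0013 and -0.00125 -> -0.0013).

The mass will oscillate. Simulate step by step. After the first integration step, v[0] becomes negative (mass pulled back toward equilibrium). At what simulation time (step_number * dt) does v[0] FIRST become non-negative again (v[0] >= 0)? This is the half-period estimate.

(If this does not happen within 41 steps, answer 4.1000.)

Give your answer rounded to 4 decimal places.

Step 0: x=[6.7000] v=[0.0000]
Step 1: x=[6.6595] v=[-0.4053]
Step 2: x=[6.5795] v=[-0.8004]
Step 3: x=[6.4620] v=[-1.1752]
Step 4: x=[6.3100] v=[-1.5202]
Step 5: x=[6.1273] v=[-1.8267]
Step 6: x=[5.9186] v=[-2.0870]
Step 7: x=[5.6892] v=[-2.2944]
Step 8: x=[5.4448] v=[-2.4437]
Step 9: x=[5.1917] v=[-2.5311]
Step 10: x=[4.9363] v=[-2.5543]
Step 11: x=[4.6850] v=[-2.5128]
Step 12: x=[4.4442] v=[-2.4077]
Step 13: x=[4.2200] v=[-2.2416]
Step 14: x=[4.0181] v=[-2.0187]
Step 15: x=[3.8436] v=[-1.7446]
Step 16: x=[3.7010] v=[-1.4263]
Step 17: x=[3.5938] v=[-1.0719]
Step 18: x=[3.5248] v=[-0.6903]
Step 19: x=[3.4957] v=[-0.2913]
Step 20: x=[3.5072] v=[0.1151]
First v>=0 after going negative at step 20, time=2.0000

Answer: 2.0000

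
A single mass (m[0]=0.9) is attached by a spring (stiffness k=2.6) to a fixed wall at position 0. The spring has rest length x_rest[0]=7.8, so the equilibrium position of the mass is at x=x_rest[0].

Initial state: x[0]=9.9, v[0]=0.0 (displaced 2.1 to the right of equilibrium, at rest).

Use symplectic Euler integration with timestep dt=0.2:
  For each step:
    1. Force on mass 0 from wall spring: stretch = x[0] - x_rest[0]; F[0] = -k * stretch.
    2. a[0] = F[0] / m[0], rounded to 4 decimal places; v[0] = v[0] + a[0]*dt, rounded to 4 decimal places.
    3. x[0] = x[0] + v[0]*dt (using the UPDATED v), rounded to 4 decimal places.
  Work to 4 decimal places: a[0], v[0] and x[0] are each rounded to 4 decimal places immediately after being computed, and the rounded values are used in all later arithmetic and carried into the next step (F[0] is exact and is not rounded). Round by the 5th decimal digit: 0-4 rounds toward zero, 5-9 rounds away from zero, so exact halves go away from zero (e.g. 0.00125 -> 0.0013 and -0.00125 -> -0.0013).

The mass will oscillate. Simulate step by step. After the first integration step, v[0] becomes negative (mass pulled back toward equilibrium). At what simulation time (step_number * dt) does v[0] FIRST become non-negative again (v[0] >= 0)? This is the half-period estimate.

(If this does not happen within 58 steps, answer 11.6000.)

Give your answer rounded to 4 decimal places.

Step 0: x=[9.9000] v=[0.0000]
Step 1: x=[9.6573] v=[-1.2133]
Step 2: x=[9.2000] v=[-2.2864]
Step 3: x=[8.5809] v=[-3.0953]
Step 4: x=[7.8716] v=[-3.5465]
Step 5: x=[7.1540] v=[-3.5879]
Step 6: x=[6.5111] v=[-3.2147]
Step 7: x=[6.0171] v=[-2.4700]
Step 8: x=[5.7291] v=[-1.4399]
Step 9: x=[5.6804] v=[-0.2434]
Step 10: x=[5.8767] v=[0.9813]
First v>=0 after going negative at step 10, time=2.0000

Answer: 2.0000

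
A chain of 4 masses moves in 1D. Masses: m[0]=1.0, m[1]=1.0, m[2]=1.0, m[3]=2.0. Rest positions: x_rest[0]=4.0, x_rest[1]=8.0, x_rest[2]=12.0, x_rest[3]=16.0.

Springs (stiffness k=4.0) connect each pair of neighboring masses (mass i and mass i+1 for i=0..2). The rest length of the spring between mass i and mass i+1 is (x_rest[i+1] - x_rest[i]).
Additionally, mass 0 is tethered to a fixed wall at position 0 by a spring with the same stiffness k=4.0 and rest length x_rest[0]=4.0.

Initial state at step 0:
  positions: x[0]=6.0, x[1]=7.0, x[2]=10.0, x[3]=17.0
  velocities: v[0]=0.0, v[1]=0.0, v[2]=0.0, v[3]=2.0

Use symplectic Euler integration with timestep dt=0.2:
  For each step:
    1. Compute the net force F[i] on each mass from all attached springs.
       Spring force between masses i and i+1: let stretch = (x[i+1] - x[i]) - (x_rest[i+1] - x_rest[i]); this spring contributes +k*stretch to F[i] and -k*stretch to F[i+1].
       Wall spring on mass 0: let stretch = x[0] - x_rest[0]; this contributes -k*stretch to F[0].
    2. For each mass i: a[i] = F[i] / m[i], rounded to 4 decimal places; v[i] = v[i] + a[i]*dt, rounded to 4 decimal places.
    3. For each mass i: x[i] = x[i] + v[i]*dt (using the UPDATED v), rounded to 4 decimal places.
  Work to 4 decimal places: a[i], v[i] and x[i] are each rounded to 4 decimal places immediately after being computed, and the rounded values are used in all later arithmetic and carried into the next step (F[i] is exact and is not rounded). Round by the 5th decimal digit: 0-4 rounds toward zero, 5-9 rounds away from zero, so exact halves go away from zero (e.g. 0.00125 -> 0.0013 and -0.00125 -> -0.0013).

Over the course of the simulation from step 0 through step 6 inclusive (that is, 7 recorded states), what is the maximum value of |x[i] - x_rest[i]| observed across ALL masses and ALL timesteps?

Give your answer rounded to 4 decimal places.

Step 0: x=[6.0000 7.0000 10.0000 17.0000] v=[0.0000 0.0000 0.0000 2.0000]
Step 1: x=[5.2000 7.3200 10.6400 17.1600] v=[-4.0000 1.6000 3.2000 0.8000]
Step 2: x=[3.9072 7.8320 11.7920 17.1184] v=[-6.4640 2.5600 5.7600 -0.2080]
Step 3: x=[2.6172 8.3496 13.1626 16.9707] v=[-6.4499 2.5882 6.8531 -0.7386]
Step 4: x=[1.8257 8.7201 14.3724 16.8383] v=[-3.9577 1.8527 6.0492 -0.6618]
Step 5: x=[1.8452 8.8919 15.0724 16.8287] v=[0.0973 0.8590 3.5001 -0.0482]
Step 6: x=[2.6969 8.9251 15.0645 16.9986] v=[4.2585 0.1660 -0.0393 0.8493]
Max displacement = 3.0724

Answer: 3.0724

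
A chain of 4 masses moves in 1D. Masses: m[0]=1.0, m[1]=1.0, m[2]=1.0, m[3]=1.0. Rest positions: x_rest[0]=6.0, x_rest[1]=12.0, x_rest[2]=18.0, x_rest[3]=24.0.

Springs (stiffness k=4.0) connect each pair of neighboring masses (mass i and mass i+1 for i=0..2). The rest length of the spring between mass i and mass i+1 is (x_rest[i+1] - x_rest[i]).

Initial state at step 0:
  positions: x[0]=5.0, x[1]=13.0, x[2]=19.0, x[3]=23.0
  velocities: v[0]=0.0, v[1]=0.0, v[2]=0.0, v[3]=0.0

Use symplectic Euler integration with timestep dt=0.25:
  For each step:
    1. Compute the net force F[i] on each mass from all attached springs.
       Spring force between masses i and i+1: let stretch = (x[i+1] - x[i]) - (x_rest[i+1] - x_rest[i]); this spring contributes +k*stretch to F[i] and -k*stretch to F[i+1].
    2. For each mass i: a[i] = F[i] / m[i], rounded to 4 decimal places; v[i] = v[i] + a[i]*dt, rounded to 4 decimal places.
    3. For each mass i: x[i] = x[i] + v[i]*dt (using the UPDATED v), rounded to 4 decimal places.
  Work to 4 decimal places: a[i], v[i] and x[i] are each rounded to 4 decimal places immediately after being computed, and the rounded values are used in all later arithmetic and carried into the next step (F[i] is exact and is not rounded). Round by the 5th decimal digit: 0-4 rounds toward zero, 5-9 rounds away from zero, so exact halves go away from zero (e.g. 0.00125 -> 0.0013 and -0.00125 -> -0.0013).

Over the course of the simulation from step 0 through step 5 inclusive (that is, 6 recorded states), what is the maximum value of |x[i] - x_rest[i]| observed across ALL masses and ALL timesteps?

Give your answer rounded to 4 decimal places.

Step 0: x=[5.0000 13.0000 19.0000 23.0000] v=[0.0000 0.0000 0.0000 0.0000]
Step 1: x=[5.5000 12.5000 18.5000 23.5000] v=[2.0000 -2.0000 -2.0000 2.0000]
Step 2: x=[6.2500 11.7500 17.7500 24.2500] v=[3.0000 -3.0000 -3.0000 3.0000]
Step 3: x=[6.8750 11.1250 17.1250 24.8750] v=[2.5000 -2.5000 -2.5000 2.5000]
Step 4: x=[7.0625 10.9375 16.9375 25.0625] v=[0.7500 -0.7500 -0.7500 0.7500]
Step 5: x=[6.7188 11.2813 17.2813 24.7188] v=[-1.3750 1.3750 1.3750 -1.3750]
Max displacement = 1.0625

Answer: 1.0625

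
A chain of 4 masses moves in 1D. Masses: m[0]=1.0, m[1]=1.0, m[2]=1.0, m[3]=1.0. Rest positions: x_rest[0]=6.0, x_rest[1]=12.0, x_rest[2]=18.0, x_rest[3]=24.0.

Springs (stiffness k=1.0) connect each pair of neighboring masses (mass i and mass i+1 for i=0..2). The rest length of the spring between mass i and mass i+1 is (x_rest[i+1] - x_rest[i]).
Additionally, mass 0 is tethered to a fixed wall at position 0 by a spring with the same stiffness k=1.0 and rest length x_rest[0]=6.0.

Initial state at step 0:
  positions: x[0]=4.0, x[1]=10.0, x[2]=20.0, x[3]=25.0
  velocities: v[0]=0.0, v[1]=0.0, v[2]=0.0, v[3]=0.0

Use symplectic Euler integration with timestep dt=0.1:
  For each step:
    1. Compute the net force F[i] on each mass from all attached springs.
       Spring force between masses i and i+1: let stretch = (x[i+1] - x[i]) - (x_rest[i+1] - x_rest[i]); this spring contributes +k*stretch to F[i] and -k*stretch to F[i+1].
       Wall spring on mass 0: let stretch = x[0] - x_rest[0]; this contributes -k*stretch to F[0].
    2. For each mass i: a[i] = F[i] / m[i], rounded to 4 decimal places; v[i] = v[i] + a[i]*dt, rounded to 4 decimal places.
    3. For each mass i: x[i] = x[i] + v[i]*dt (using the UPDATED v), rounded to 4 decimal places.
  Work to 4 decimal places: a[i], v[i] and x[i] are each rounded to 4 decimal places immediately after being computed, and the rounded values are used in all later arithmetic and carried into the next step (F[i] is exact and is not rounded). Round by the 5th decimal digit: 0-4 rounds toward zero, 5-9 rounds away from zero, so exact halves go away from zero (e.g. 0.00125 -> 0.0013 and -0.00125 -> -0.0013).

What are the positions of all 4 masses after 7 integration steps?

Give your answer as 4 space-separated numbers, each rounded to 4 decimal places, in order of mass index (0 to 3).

Answer: 4.5578 10.9889 18.7793 25.2087

Derivation:
Step 0: x=[4.0000 10.0000 20.0000 25.0000] v=[0.0000 0.0000 0.0000 0.0000]
Step 1: x=[4.0200 10.0400 19.9500 25.0100] v=[0.2000 0.4000 -0.5000 0.1000]
Step 2: x=[4.0600 10.1189 19.8515 25.0294] v=[0.4000 0.7890 -0.9850 0.1940]
Step 3: x=[4.1200 10.2345 19.7075 25.0570] v=[0.5999 1.1564 -1.4405 0.2762]
Step 4: x=[4.1999 10.3837 19.5222 25.0911] v=[0.7994 1.4923 -1.8529 0.3413]
Step 5: x=[4.2997 10.5625 19.3012 25.1295] v=[0.9978 1.7878 -2.2099 0.3844]
Step 6: x=[4.4191 10.7660 19.0511 25.1697] v=[1.1941 2.0354 -2.5009 0.4016]
Step 7: x=[4.5578 10.9889 18.7793 25.2087] v=[1.3869 2.2292 -2.7176 0.3897]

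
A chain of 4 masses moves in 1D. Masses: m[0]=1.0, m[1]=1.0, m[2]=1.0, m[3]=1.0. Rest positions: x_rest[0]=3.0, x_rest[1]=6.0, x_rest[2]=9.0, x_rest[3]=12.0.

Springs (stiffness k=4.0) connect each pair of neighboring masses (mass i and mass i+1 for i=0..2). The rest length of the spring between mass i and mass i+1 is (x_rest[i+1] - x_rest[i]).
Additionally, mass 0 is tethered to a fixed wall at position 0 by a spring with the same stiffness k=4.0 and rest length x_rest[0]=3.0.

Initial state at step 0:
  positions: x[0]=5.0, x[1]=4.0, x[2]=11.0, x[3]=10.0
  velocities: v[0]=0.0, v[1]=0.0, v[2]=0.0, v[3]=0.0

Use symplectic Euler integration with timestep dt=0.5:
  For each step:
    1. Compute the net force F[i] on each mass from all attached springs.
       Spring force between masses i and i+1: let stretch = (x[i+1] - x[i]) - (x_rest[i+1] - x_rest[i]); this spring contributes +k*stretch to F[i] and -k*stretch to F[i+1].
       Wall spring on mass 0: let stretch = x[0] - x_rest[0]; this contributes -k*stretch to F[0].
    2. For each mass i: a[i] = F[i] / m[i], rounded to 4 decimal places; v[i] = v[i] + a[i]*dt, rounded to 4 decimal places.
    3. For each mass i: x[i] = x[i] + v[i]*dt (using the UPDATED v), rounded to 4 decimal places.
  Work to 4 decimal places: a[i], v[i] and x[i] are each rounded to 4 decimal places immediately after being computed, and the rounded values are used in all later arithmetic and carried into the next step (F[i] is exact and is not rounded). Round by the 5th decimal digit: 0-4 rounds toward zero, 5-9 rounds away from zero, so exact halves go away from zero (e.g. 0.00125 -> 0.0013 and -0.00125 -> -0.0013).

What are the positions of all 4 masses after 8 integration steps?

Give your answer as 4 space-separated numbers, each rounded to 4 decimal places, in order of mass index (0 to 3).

Step 0: x=[5.0000 4.0000 11.0000 10.0000] v=[0.0000 0.0000 0.0000 0.0000]
Step 1: x=[-1.0000 12.0000 3.0000 14.0000] v=[-12.0000 16.0000 -16.0000 8.0000]
Step 2: x=[7.0000 -2.0000 15.0000 10.0000] v=[16.0000 -28.0000 24.0000 -8.0000]
Step 3: x=[-1.0000 10.0000 5.0000 14.0000] v=[-16.0000 24.0000 -20.0000 8.0000]
Step 4: x=[3.0000 6.0000 9.0000 12.0000] v=[8.0000 -8.0000 8.0000 -4.0000]
Step 5: x=[7.0000 2.0000 13.0000 10.0000] v=[8.0000 -8.0000 8.0000 -4.0000]
Step 6: x=[-1.0000 14.0000 3.0000 14.0000] v=[-16.0000 24.0000 -20.0000 8.0000]
Step 7: x=[7.0000 0.0000 15.0000 10.0000] v=[16.0000 -28.0000 24.0000 -8.0000]
Step 8: x=[1.0000 8.0000 7.0000 14.0000] v=[-12.0000 16.0000 -16.0000 8.0000]

Answer: 1.0000 8.0000 7.0000 14.0000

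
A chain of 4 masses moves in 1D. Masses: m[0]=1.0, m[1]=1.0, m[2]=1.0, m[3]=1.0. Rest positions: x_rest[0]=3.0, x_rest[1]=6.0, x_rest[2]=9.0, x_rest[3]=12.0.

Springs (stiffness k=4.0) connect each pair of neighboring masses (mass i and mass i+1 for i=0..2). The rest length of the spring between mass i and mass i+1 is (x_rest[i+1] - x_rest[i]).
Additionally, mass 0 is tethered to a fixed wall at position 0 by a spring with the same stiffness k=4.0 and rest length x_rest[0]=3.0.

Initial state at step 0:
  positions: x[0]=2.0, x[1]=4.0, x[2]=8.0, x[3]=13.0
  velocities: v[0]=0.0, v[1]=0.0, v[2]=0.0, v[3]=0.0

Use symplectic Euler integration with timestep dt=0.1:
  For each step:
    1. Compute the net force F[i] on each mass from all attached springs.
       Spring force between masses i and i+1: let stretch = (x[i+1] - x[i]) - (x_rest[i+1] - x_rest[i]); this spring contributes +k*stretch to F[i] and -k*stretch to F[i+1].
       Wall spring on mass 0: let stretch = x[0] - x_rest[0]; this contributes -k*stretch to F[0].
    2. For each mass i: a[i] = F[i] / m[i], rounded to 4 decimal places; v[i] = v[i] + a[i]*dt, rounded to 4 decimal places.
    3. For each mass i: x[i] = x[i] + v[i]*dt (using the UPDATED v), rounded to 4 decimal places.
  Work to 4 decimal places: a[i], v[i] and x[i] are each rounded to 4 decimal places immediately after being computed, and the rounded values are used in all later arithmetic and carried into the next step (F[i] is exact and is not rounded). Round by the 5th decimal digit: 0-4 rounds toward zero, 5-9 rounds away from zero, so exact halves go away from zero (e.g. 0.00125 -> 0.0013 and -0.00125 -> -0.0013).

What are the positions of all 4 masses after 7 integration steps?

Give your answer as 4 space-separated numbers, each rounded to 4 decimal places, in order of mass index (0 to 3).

Answer: 2.3173 5.7099 8.7677 11.3014

Derivation:
Step 0: x=[2.0000 4.0000 8.0000 13.0000] v=[0.0000 0.0000 0.0000 0.0000]
Step 1: x=[2.0000 4.0800 8.0400 12.9200] v=[0.0000 0.8000 0.4000 -0.8000]
Step 2: x=[2.0032 4.2352 8.1168 12.7648] v=[0.0320 1.5520 0.7680 -1.5520]
Step 3: x=[2.0156 4.4564 8.2243 12.5437] v=[0.1235 2.2118 1.0746 -2.2112]
Step 4: x=[2.0450 4.7307 8.3538 12.2698] v=[0.2936 2.7426 1.2952 -2.7390]
Step 5: x=[2.1000 5.0425 8.4950 11.9593] v=[0.5499 3.1176 1.4124 -3.1054]
Step 6: x=[2.1887 5.3747 8.6367 11.6302] v=[0.8869 3.3216 1.4171 -3.2911]
Step 7: x=[2.3173 5.7099 8.7677 11.3014] v=[1.2858 3.3520 1.3097 -3.2885]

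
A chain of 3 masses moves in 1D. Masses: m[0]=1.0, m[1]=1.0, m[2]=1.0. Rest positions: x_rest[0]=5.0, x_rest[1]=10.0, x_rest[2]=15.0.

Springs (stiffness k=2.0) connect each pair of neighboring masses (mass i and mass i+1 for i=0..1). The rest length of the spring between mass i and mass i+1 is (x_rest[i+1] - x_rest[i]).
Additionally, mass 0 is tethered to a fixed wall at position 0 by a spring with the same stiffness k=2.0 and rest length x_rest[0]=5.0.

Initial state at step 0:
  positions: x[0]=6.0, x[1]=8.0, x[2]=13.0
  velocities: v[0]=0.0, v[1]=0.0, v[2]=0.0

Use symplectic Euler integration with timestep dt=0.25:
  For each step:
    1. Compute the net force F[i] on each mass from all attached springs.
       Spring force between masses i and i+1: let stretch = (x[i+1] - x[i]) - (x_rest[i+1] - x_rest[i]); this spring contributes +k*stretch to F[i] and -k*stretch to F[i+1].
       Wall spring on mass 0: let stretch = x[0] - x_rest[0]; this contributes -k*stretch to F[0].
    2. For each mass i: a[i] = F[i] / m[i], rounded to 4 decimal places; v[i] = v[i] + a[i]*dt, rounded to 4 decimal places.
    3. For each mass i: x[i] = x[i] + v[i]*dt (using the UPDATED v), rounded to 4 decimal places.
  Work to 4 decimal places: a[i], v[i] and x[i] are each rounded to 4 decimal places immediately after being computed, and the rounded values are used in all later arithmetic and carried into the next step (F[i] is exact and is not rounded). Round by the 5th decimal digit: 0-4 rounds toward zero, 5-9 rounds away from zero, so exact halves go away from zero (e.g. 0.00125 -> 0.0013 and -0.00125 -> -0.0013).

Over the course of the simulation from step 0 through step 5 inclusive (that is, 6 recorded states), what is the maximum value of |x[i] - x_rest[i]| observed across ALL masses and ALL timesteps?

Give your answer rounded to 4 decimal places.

Step 0: x=[6.0000 8.0000 13.0000] v=[0.0000 0.0000 0.0000]
Step 1: x=[5.5000 8.3750 13.0000] v=[-2.0000 1.5000 0.0000]
Step 2: x=[4.6719 8.9688 13.0469] v=[-3.3125 2.3750 0.1875]
Step 3: x=[3.7969 9.5352 13.2090] v=[-3.5000 2.2656 0.6485]
Step 4: x=[3.1646 9.8436 13.5369] v=[-2.5293 1.2334 1.3116]
Step 5: x=[2.9716 9.7787 14.0282] v=[-0.7721 -0.2595 1.9650]
Max displacement = 2.0284

Answer: 2.0284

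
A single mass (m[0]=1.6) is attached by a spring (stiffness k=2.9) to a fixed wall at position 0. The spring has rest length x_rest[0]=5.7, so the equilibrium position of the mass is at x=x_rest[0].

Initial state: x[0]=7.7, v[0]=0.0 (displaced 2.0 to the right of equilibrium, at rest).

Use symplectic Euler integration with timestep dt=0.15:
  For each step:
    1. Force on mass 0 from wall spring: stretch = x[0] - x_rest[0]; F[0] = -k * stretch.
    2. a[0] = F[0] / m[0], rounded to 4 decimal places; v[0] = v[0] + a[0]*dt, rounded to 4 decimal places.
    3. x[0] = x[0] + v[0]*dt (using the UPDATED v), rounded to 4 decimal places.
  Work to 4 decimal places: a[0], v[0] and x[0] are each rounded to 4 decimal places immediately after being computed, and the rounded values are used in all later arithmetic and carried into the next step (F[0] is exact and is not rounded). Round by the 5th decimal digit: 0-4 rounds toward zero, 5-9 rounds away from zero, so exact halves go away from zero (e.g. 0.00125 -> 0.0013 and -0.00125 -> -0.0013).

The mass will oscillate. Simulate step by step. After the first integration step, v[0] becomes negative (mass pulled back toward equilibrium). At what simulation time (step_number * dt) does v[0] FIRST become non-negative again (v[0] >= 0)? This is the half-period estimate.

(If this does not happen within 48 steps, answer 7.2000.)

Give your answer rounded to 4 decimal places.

Answer: 2.4000

Derivation:
Step 0: x=[7.7000] v=[0.0000]
Step 1: x=[7.6184] v=[-0.5438]
Step 2: x=[7.4586] v=[-1.0654]
Step 3: x=[7.2271] v=[-1.5435]
Step 4: x=[6.9333] v=[-1.9587]
Step 5: x=[6.5892] v=[-2.2940]
Step 6: x=[6.2088] v=[-2.5358]
Step 7: x=[5.8077] v=[-2.6741]
Step 8: x=[5.4022] v=[-2.7034]
Step 9: x=[5.0088] v=[-2.6224]
Step 10: x=[4.6436] v=[-2.4345]
Step 11: x=[4.3215] v=[-2.1473]
Step 12: x=[4.0556] v=[-1.7725]
Step 13: x=[3.8568] v=[-1.3254]
Step 14: x=[3.7332] v=[-0.8243]
Step 15: x=[3.6898] v=[-0.2896]
Step 16: x=[3.7283] v=[0.2569]
First v>=0 after going negative at step 16, time=2.4000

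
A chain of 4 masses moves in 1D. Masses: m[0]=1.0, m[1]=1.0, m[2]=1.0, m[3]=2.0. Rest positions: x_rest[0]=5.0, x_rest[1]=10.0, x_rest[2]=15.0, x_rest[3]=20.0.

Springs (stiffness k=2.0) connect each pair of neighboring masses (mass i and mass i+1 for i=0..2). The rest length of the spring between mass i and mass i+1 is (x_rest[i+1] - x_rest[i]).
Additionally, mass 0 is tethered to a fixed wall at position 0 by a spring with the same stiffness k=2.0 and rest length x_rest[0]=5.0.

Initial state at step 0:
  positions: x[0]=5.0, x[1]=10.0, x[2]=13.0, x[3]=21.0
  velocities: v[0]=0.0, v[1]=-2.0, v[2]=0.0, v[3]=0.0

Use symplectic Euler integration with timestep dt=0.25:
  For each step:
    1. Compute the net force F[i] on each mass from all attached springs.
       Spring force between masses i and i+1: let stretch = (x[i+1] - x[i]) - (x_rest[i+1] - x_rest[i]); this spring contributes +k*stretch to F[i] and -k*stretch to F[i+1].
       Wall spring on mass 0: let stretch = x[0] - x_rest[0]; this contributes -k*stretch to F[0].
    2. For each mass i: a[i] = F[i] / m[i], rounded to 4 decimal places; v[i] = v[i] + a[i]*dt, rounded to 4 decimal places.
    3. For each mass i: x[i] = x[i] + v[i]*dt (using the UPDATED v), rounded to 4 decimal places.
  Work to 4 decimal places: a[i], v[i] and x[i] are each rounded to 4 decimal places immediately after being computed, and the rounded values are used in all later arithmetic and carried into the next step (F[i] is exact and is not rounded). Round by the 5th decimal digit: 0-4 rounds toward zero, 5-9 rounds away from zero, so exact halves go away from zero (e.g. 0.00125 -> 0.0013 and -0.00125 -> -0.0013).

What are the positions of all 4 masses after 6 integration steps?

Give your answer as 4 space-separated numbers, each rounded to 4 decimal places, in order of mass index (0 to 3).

Answer: 3.4946 9.6462 15.7130 19.3320

Derivation:
Step 0: x=[5.0000 10.0000 13.0000 21.0000] v=[0.0000 -2.0000 0.0000 0.0000]
Step 1: x=[5.0000 9.2500 13.6250 20.8125] v=[0.0000 -3.0000 2.5000 -0.7500]
Step 2: x=[4.9063 8.5156 14.6016 20.4883] v=[-0.3750 -2.9375 3.9063 -1.2969]
Step 3: x=[4.6504 8.0908 15.5533 20.1087] v=[-1.0235 -1.6992 3.8067 -1.5186]
Step 4: x=[4.2433 8.1688 16.1416 19.7568] v=[-1.6285 0.3119 2.3532 -1.4075]
Step 5: x=[3.7965 8.7527 16.1852 19.4915] v=[-1.7874 2.3356 0.1744 -1.0613]
Step 6: x=[3.4946 9.6462 15.7130 19.3320] v=[-1.2076 3.5738 -1.8887 -0.6379]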